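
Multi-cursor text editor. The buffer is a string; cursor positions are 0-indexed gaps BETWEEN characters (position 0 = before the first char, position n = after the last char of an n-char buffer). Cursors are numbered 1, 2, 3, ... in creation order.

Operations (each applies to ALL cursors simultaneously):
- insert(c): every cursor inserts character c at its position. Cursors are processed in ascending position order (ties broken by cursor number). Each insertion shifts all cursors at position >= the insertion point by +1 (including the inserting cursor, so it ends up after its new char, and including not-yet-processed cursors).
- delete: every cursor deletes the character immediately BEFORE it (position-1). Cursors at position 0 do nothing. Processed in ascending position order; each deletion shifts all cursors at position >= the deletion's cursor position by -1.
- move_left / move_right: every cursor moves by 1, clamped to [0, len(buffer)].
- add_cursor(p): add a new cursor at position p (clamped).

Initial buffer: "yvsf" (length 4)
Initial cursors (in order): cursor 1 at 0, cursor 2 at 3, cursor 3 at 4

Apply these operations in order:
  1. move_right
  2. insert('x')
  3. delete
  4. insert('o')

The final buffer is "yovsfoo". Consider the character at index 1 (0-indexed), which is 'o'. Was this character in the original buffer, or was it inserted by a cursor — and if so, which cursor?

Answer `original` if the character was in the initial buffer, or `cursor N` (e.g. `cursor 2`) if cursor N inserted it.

After op 1 (move_right): buffer="yvsf" (len 4), cursors c1@1 c2@4 c3@4, authorship ....
After op 2 (insert('x')): buffer="yxvsfxx" (len 7), cursors c1@2 c2@7 c3@7, authorship .1...23
After op 3 (delete): buffer="yvsf" (len 4), cursors c1@1 c2@4 c3@4, authorship ....
After op 4 (insert('o')): buffer="yovsfoo" (len 7), cursors c1@2 c2@7 c3@7, authorship .1...23
Authorship (.=original, N=cursor N): . 1 . . . 2 3
Index 1: author = 1

Answer: cursor 1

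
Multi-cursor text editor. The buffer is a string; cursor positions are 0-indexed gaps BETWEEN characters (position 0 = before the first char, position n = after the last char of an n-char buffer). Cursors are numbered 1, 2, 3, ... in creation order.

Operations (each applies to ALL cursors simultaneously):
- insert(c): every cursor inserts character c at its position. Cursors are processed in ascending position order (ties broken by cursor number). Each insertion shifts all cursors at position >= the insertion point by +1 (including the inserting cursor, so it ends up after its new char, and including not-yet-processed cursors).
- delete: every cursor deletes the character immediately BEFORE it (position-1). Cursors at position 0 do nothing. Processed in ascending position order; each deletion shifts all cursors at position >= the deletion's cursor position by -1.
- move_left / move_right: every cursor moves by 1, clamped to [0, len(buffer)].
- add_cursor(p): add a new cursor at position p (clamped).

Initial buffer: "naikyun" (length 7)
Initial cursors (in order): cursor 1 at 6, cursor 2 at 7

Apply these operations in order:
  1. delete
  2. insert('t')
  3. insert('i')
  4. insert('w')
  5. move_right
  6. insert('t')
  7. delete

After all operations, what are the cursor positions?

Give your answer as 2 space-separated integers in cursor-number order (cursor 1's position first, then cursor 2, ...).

After op 1 (delete): buffer="naiky" (len 5), cursors c1@5 c2@5, authorship .....
After op 2 (insert('t')): buffer="naikytt" (len 7), cursors c1@7 c2@7, authorship .....12
After op 3 (insert('i')): buffer="naikyttii" (len 9), cursors c1@9 c2@9, authorship .....1212
After op 4 (insert('w')): buffer="naikyttiiww" (len 11), cursors c1@11 c2@11, authorship .....121212
After op 5 (move_right): buffer="naikyttiiww" (len 11), cursors c1@11 c2@11, authorship .....121212
After op 6 (insert('t')): buffer="naikyttiiwwtt" (len 13), cursors c1@13 c2@13, authorship .....12121212
After op 7 (delete): buffer="naikyttiiww" (len 11), cursors c1@11 c2@11, authorship .....121212

Answer: 11 11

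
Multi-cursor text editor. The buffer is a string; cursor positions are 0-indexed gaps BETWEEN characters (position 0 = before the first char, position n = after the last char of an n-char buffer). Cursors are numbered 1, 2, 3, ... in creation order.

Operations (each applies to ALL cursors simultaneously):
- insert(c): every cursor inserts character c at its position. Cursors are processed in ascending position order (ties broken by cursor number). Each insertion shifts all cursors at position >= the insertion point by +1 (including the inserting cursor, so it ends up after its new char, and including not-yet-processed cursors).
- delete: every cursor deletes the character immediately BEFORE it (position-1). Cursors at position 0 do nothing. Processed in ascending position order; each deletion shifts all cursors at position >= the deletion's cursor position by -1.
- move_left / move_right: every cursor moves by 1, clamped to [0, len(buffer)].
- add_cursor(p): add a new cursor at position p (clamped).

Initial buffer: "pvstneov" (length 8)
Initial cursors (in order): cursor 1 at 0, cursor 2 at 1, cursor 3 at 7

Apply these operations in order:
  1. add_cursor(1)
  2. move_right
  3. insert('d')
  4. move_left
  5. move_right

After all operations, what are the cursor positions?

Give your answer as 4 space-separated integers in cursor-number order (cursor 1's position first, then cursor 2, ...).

After op 1 (add_cursor(1)): buffer="pvstneov" (len 8), cursors c1@0 c2@1 c4@1 c3@7, authorship ........
After op 2 (move_right): buffer="pvstneov" (len 8), cursors c1@1 c2@2 c4@2 c3@8, authorship ........
After op 3 (insert('d')): buffer="pdvddstneovd" (len 12), cursors c1@2 c2@5 c4@5 c3@12, authorship .1.24......3
After op 4 (move_left): buffer="pdvddstneovd" (len 12), cursors c1@1 c2@4 c4@4 c3@11, authorship .1.24......3
After op 5 (move_right): buffer="pdvddstneovd" (len 12), cursors c1@2 c2@5 c4@5 c3@12, authorship .1.24......3

Answer: 2 5 12 5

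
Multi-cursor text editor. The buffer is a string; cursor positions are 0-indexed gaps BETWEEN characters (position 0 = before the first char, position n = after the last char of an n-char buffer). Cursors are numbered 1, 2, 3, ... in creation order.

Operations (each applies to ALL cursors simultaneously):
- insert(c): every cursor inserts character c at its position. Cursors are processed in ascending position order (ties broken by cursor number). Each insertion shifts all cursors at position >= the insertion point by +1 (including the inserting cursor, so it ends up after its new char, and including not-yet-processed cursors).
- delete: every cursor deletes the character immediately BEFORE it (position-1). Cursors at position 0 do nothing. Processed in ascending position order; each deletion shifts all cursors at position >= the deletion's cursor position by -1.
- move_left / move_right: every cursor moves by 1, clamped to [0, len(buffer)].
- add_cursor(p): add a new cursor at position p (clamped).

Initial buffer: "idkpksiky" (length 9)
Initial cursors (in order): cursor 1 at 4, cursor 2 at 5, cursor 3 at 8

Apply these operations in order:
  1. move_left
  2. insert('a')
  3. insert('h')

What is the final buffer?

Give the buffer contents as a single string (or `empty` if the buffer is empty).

After op 1 (move_left): buffer="idkpksiky" (len 9), cursors c1@3 c2@4 c3@7, authorship .........
After op 2 (insert('a')): buffer="idkapaksiaky" (len 12), cursors c1@4 c2@6 c3@10, authorship ...1.2...3..
After op 3 (insert('h')): buffer="idkahpahksiahky" (len 15), cursors c1@5 c2@8 c3@13, authorship ...11.22...33..

Answer: idkahpahksiahky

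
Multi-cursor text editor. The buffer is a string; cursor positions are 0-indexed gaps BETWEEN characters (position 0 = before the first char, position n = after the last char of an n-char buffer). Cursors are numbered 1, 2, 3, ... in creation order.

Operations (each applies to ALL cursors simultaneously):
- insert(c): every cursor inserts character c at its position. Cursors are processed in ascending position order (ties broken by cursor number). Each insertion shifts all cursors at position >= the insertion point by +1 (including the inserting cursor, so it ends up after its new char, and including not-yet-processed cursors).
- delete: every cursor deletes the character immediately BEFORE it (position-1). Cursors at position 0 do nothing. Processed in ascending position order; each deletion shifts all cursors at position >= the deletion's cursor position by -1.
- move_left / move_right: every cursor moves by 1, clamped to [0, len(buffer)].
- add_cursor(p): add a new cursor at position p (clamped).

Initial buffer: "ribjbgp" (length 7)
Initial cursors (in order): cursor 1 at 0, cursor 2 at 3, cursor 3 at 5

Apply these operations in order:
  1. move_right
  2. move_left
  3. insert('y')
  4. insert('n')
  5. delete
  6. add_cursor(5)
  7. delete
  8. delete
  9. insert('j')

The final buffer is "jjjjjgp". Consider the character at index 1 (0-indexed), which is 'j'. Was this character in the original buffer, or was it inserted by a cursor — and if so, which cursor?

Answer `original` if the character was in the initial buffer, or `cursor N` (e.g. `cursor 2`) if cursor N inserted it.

After op 1 (move_right): buffer="ribjbgp" (len 7), cursors c1@1 c2@4 c3@6, authorship .......
After op 2 (move_left): buffer="ribjbgp" (len 7), cursors c1@0 c2@3 c3@5, authorship .......
After op 3 (insert('y')): buffer="yribyjbygp" (len 10), cursors c1@1 c2@5 c3@8, authorship 1...2..3..
After op 4 (insert('n')): buffer="ynribynjbyngp" (len 13), cursors c1@2 c2@7 c3@11, authorship 11...22..33..
After op 5 (delete): buffer="yribyjbygp" (len 10), cursors c1@1 c2@5 c3@8, authorship 1...2..3..
After op 6 (add_cursor(5)): buffer="yribyjbygp" (len 10), cursors c1@1 c2@5 c4@5 c3@8, authorship 1...2..3..
After op 7 (delete): buffer="rijbgp" (len 6), cursors c1@0 c2@2 c4@2 c3@4, authorship ......
After op 8 (delete): buffer="jgp" (len 3), cursors c1@0 c2@0 c4@0 c3@1, authorship ...
After op 9 (insert('j')): buffer="jjjjjgp" (len 7), cursors c1@3 c2@3 c4@3 c3@5, authorship 124.3..
Authorship (.=original, N=cursor N): 1 2 4 . 3 . .
Index 1: author = 2

Answer: cursor 2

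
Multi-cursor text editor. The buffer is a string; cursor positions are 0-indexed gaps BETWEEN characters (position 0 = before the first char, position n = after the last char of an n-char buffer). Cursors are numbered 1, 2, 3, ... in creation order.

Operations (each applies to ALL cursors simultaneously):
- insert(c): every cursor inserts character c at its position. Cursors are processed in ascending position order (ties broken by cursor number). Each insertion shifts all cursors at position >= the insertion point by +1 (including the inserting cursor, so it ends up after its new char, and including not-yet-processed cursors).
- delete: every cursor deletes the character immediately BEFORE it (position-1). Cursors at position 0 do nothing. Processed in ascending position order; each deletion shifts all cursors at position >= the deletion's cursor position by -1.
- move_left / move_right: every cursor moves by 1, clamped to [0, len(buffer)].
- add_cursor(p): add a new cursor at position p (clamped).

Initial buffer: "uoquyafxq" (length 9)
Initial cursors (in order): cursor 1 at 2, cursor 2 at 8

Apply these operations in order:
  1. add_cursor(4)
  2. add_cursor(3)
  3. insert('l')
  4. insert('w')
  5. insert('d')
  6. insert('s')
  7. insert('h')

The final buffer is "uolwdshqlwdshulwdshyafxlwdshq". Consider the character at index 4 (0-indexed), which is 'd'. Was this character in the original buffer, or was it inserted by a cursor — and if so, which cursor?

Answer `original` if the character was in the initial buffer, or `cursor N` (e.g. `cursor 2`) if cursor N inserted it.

Answer: cursor 1

Derivation:
After op 1 (add_cursor(4)): buffer="uoquyafxq" (len 9), cursors c1@2 c3@4 c2@8, authorship .........
After op 2 (add_cursor(3)): buffer="uoquyafxq" (len 9), cursors c1@2 c4@3 c3@4 c2@8, authorship .........
After op 3 (insert('l')): buffer="uolqlulyafxlq" (len 13), cursors c1@3 c4@5 c3@7 c2@12, authorship ..1.4.3....2.
After op 4 (insert('w')): buffer="uolwqlwulwyafxlwq" (len 17), cursors c1@4 c4@7 c3@10 c2@16, authorship ..11.44.33....22.
After op 5 (insert('d')): buffer="uolwdqlwdulwdyafxlwdq" (len 21), cursors c1@5 c4@9 c3@13 c2@20, authorship ..111.444.333....222.
After op 6 (insert('s')): buffer="uolwdsqlwdsulwdsyafxlwdsq" (len 25), cursors c1@6 c4@11 c3@16 c2@24, authorship ..1111.4444.3333....2222.
After op 7 (insert('h')): buffer="uolwdshqlwdshulwdshyafxlwdshq" (len 29), cursors c1@7 c4@13 c3@19 c2@28, authorship ..11111.44444.33333....22222.
Authorship (.=original, N=cursor N): . . 1 1 1 1 1 . 4 4 4 4 4 . 3 3 3 3 3 . . . . 2 2 2 2 2 .
Index 4: author = 1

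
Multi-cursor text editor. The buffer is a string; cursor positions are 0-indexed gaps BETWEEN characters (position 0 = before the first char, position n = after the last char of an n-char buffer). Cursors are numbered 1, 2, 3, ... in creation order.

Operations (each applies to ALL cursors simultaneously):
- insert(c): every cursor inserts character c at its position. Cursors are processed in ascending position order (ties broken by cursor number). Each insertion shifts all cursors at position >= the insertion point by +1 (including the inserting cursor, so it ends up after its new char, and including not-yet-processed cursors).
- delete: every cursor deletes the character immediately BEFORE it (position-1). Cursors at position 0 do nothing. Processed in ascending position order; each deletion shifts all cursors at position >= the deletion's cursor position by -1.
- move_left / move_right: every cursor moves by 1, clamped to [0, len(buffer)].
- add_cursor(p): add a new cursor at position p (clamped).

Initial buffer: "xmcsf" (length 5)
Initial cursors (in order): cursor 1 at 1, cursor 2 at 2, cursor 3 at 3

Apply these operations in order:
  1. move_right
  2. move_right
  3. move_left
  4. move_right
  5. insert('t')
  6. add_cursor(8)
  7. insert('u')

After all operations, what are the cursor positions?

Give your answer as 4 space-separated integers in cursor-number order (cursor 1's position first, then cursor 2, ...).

Answer: 5 8 12 12

Derivation:
After op 1 (move_right): buffer="xmcsf" (len 5), cursors c1@2 c2@3 c3@4, authorship .....
After op 2 (move_right): buffer="xmcsf" (len 5), cursors c1@3 c2@4 c3@5, authorship .....
After op 3 (move_left): buffer="xmcsf" (len 5), cursors c1@2 c2@3 c3@4, authorship .....
After op 4 (move_right): buffer="xmcsf" (len 5), cursors c1@3 c2@4 c3@5, authorship .....
After op 5 (insert('t')): buffer="xmctstft" (len 8), cursors c1@4 c2@6 c3@8, authorship ...1.2.3
After op 6 (add_cursor(8)): buffer="xmctstft" (len 8), cursors c1@4 c2@6 c3@8 c4@8, authorship ...1.2.3
After op 7 (insert('u')): buffer="xmctustuftuu" (len 12), cursors c1@5 c2@8 c3@12 c4@12, authorship ...11.22.334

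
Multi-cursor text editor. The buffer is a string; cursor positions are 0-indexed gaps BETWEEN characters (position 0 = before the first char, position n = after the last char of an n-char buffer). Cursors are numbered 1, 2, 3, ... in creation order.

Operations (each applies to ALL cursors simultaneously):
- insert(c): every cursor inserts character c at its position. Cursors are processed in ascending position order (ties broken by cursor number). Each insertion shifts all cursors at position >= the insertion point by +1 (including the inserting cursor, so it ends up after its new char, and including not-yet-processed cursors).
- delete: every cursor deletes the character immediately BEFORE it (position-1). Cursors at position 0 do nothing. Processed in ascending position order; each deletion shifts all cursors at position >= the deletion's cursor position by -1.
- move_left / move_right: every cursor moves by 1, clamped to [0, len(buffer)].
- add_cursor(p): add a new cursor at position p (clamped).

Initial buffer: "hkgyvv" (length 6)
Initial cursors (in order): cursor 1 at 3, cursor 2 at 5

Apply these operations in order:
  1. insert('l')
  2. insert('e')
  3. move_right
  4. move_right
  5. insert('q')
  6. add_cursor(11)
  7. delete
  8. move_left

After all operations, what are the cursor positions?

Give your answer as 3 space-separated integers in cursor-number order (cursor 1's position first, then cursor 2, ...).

Answer: 6 8 8

Derivation:
After op 1 (insert('l')): buffer="hkglyvlv" (len 8), cursors c1@4 c2@7, authorship ...1..2.
After op 2 (insert('e')): buffer="hkgleyvlev" (len 10), cursors c1@5 c2@9, authorship ...11..22.
After op 3 (move_right): buffer="hkgleyvlev" (len 10), cursors c1@6 c2@10, authorship ...11..22.
After op 4 (move_right): buffer="hkgleyvlev" (len 10), cursors c1@7 c2@10, authorship ...11..22.
After op 5 (insert('q')): buffer="hkgleyvqlevq" (len 12), cursors c1@8 c2@12, authorship ...11..122.2
After op 6 (add_cursor(11)): buffer="hkgleyvqlevq" (len 12), cursors c1@8 c3@11 c2@12, authorship ...11..122.2
After op 7 (delete): buffer="hkgleyvle" (len 9), cursors c1@7 c2@9 c3@9, authorship ...11..22
After op 8 (move_left): buffer="hkgleyvle" (len 9), cursors c1@6 c2@8 c3@8, authorship ...11..22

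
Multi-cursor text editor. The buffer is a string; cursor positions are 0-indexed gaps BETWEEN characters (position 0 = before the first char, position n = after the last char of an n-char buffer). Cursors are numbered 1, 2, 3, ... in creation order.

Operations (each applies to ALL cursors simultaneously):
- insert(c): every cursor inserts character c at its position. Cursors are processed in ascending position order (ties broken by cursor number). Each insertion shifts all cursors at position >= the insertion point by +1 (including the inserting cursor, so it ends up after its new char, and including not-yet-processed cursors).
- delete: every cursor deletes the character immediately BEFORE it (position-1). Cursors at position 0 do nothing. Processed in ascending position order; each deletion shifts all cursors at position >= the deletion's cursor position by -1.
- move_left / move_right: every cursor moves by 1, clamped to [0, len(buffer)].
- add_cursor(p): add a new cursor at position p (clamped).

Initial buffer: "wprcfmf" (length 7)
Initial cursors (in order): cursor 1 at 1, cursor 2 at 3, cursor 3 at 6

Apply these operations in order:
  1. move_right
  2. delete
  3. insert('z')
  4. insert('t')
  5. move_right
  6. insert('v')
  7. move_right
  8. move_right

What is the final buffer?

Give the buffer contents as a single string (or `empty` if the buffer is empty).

After op 1 (move_right): buffer="wprcfmf" (len 7), cursors c1@2 c2@4 c3@7, authorship .......
After op 2 (delete): buffer="wrfm" (len 4), cursors c1@1 c2@2 c3@4, authorship ....
After op 3 (insert('z')): buffer="wzrzfmz" (len 7), cursors c1@2 c2@4 c3@7, authorship .1.2..3
After op 4 (insert('t')): buffer="wztrztfmzt" (len 10), cursors c1@3 c2@6 c3@10, authorship .11.22..33
After op 5 (move_right): buffer="wztrztfmzt" (len 10), cursors c1@4 c2@7 c3@10, authorship .11.22..33
After op 6 (insert('v')): buffer="wztrvztfvmztv" (len 13), cursors c1@5 c2@9 c3@13, authorship .11.122.2.333
After op 7 (move_right): buffer="wztrvztfvmztv" (len 13), cursors c1@6 c2@10 c3@13, authorship .11.122.2.333
After op 8 (move_right): buffer="wztrvztfvmztv" (len 13), cursors c1@7 c2@11 c3@13, authorship .11.122.2.333

Answer: wztrvztfvmztv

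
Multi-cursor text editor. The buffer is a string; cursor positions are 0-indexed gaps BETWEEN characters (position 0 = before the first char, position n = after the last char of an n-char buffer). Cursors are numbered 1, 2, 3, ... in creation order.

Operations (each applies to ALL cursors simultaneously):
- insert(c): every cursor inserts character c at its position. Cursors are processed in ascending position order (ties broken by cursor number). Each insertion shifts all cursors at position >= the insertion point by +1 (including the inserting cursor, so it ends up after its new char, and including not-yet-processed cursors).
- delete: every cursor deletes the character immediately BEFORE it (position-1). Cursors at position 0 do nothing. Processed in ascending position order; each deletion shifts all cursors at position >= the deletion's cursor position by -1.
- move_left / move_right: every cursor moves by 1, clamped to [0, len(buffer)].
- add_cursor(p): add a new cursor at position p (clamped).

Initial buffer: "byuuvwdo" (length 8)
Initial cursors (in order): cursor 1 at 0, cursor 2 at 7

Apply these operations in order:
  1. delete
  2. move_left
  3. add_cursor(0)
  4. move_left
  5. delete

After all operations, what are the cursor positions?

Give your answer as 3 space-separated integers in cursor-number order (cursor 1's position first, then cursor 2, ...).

After op 1 (delete): buffer="byuuvwo" (len 7), cursors c1@0 c2@6, authorship .......
After op 2 (move_left): buffer="byuuvwo" (len 7), cursors c1@0 c2@5, authorship .......
After op 3 (add_cursor(0)): buffer="byuuvwo" (len 7), cursors c1@0 c3@0 c2@5, authorship .......
After op 4 (move_left): buffer="byuuvwo" (len 7), cursors c1@0 c3@0 c2@4, authorship .......
After op 5 (delete): buffer="byuvwo" (len 6), cursors c1@0 c3@0 c2@3, authorship ......

Answer: 0 3 0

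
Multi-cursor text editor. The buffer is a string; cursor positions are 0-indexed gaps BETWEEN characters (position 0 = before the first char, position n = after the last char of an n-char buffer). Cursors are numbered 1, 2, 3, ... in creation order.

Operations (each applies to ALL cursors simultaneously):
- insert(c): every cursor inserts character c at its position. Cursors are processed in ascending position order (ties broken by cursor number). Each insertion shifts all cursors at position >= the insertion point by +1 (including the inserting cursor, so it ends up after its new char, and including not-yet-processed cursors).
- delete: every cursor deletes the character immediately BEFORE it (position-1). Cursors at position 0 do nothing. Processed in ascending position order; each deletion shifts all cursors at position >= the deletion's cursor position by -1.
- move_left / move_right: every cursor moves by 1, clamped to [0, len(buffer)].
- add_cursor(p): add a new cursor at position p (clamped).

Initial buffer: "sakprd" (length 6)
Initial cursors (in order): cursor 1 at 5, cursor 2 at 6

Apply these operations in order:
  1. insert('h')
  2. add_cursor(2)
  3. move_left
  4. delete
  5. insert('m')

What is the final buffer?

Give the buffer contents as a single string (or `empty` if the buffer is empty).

After op 1 (insert('h')): buffer="sakprhdh" (len 8), cursors c1@6 c2@8, authorship .....1.2
After op 2 (add_cursor(2)): buffer="sakprhdh" (len 8), cursors c3@2 c1@6 c2@8, authorship .....1.2
After op 3 (move_left): buffer="sakprhdh" (len 8), cursors c3@1 c1@5 c2@7, authorship .....1.2
After op 4 (delete): buffer="akphh" (len 5), cursors c3@0 c1@3 c2@4, authorship ...12
After op 5 (insert('m')): buffer="makpmhmh" (len 8), cursors c3@1 c1@5 c2@7, authorship 3...1122

Answer: makpmhmh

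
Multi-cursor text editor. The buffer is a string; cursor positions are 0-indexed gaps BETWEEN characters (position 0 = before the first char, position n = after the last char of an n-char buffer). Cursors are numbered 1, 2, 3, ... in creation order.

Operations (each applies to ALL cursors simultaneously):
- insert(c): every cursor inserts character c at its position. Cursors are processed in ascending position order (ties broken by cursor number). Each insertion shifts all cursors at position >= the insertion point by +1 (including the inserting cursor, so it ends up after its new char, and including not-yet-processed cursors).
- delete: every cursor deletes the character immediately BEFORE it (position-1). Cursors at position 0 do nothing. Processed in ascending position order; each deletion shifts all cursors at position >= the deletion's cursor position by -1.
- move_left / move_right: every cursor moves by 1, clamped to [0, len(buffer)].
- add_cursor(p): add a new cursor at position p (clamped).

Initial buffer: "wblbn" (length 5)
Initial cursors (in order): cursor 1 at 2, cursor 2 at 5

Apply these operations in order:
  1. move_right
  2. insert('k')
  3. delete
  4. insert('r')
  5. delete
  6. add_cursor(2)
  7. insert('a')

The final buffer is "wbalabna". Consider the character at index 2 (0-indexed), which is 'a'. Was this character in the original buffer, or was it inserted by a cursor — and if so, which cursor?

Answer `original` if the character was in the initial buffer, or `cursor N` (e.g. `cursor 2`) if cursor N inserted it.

Answer: cursor 3

Derivation:
After op 1 (move_right): buffer="wblbn" (len 5), cursors c1@3 c2@5, authorship .....
After op 2 (insert('k')): buffer="wblkbnk" (len 7), cursors c1@4 c2@7, authorship ...1..2
After op 3 (delete): buffer="wblbn" (len 5), cursors c1@3 c2@5, authorship .....
After op 4 (insert('r')): buffer="wblrbnr" (len 7), cursors c1@4 c2@7, authorship ...1..2
After op 5 (delete): buffer="wblbn" (len 5), cursors c1@3 c2@5, authorship .....
After op 6 (add_cursor(2)): buffer="wblbn" (len 5), cursors c3@2 c1@3 c2@5, authorship .....
After op 7 (insert('a')): buffer="wbalabna" (len 8), cursors c3@3 c1@5 c2@8, authorship ..3.1..2
Authorship (.=original, N=cursor N): . . 3 . 1 . . 2
Index 2: author = 3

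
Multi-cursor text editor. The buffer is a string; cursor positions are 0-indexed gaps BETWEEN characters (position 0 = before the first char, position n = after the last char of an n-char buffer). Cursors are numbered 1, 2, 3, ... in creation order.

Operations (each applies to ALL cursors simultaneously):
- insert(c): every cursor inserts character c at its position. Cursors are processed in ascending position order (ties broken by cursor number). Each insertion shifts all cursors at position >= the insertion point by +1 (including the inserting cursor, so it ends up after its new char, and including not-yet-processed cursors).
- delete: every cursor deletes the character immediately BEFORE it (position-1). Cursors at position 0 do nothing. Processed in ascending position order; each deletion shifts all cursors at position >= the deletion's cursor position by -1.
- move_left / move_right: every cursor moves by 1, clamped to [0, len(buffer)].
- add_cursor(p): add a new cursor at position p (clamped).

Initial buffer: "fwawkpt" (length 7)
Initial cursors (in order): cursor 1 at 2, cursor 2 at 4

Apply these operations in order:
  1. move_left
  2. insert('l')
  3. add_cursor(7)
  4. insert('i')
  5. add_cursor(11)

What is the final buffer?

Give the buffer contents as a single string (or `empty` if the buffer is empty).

After op 1 (move_left): buffer="fwawkpt" (len 7), cursors c1@1 c2@3, authorship .......
After op 2 (insert('l')): buffer="flwalwkpt" (len 9), cursors c1@2 c2@5, authorship .1..2....
After op 3 (add_cursor(7)): buffer="flwalwkpt" (len 9), cursors c1@2 c2@5 c3@7, authorship .1..2....
After op 4 (insert('i')): buffer="fliwaliwkipt" (len 12), cursors c1@3 c2@7 c3@10, authorship .11..22..3..
After op 5 (add_cursor(11)): buffer="fliwaliwkipt" (len 12), cursors c1@3 c2@7 c3@10 c4@11, authorship .11..22..3..

Answer: fliwaliwkipt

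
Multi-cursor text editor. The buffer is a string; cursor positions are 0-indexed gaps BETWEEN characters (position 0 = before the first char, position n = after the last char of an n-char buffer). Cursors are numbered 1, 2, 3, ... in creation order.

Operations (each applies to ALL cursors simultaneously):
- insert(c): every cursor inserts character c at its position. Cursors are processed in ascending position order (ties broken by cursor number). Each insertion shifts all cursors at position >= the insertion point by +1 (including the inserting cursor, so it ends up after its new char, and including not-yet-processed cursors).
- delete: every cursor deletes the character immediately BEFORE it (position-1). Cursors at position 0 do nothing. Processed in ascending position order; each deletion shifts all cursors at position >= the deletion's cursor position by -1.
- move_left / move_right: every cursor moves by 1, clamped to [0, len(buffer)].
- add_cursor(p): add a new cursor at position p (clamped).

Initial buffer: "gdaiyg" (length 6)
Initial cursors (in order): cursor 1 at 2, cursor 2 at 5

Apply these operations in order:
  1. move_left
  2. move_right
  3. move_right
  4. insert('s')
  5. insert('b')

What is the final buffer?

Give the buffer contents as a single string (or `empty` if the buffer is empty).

Answer: gdasbiygsb

Derivation:
After op 1 (move_left): buffer="gdaiyg" (len 6), cursors c1@1 c2@4, authorship ......
After op 2 (move_right): buffer="gdaiyg" (len 6), cursors c1@2 c2@5, authorship ......
After op 3 (move_right): buffer="gdaiyg" (len 6), cursors c1@3 c2@6, authorship ......
After op 4 (insert('s')): buffer="gdasiygs" (len 8), cursors c1@4 c2@8, authorship ...1...2
After op 5 (insert('b')): buffer="gdasbiygsb" (len 10), cursors c1@5 c2@10, authorship ...11...22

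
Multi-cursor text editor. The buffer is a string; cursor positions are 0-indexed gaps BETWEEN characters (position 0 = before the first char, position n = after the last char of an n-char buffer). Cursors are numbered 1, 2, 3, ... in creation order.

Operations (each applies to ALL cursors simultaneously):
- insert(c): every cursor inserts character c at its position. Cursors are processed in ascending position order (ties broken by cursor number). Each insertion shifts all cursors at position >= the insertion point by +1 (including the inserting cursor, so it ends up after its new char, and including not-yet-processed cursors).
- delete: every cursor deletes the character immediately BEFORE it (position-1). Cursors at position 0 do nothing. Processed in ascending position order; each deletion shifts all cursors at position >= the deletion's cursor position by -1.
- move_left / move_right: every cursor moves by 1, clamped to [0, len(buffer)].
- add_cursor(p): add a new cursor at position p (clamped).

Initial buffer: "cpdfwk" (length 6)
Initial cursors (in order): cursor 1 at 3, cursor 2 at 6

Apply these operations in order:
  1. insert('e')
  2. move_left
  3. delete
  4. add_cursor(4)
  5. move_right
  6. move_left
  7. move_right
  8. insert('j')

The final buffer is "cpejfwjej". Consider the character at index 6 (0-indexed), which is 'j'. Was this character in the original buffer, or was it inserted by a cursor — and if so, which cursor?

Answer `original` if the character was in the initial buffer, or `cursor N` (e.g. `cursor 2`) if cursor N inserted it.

After op 1 (insert('e')): buffer="cpdefwke" (len 8), cursors c1@4 c2@8, authorship ...1...2
After op 2 (move_left): buffer="cpdefwke" (len 8), cursors c1@3 c2@7, authorship ...1...2
After op 3 (delete): buffer="cpefwe" (len 6), cursors c1@2 c2@5, authorship ..1..2
After op 4 (add_cursor(4)): buffer="cpefwe" (len 6), cursors c1@2 c3@4 c2@5, authorship ..1..2
After op 5 (move_right): buffer="cpefwe" (len 6), cursors c1@3 c3@5 c2@6, authorship ..1..2
After op 6 (move_left): buffer="cpefwe" (len 6), cursors c1@2 c3@4 c2@5, authorship ..1..2
After op 7 (move_right): buffer="cpefwe" (len 6), cursors c1@3 c3@5 c2@6, authorship ..1..2
After op 8 (insert('j')): buffer="cpejfwjej" (len 9), cursors c1@4 c3@7 c2@9, authorship ..11..322
Authorship (.=original, N=cursor N): . . 1 1 . . 3 2 2
Index 6: author = 3

Answer: cursor 3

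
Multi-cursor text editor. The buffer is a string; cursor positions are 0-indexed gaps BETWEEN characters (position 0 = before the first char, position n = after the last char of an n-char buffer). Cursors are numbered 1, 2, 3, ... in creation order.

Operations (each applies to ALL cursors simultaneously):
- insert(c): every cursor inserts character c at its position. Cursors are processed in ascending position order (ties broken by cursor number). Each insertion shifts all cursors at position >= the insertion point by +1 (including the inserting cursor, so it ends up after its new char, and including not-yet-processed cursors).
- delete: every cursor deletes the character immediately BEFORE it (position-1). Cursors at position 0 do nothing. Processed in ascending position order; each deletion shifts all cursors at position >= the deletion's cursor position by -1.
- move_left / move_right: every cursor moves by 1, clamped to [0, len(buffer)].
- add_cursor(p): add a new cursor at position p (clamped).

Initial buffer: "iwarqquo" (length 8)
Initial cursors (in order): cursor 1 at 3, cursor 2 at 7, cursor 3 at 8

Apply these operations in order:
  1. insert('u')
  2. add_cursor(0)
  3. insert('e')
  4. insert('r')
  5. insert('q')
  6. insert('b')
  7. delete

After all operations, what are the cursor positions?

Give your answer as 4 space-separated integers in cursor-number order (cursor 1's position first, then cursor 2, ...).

Answer: 10 18 23 3

Derivation:
After op 1 (insert('u')): buffer="iwaurqquuou" (len 11), cursors c1@4 c2@9 c3@11, authorship ...1....2.3
After op 2 (add_cursor(0)): buffer="iwaurqquuou" (len 11), cursors c4@0 c1@4 c2@9 c3@11, authorship ...1....2.3
After op 3 (insert('e')): buffer="eiwauerqquueoue" (len 15), cursors c4@1 c1@6 c2@12 c3@15, authorship 4...11....22.33
After op 4 (insert('r')): buffer="eriwauerrqquuerouer" (len 19), cursors c4@2 c1@8 c2@15 c3@19, authorship 44...111....222.333
After op 5 (insert('q')): buffer="erqiwauerqrqquuerqouerq" (len 23), cursors c4@3 c1@10 c2@18 c3@23, authorship 444...1111....2222.3333
After op 6 (insert('b')): buffer="erqbiwauerqbrqquuerqbouerqb" (len 27), cursors c4@4 c1@12 c2@21 c3@27, authorship 4444...11111....22222.33333
After op 7 (delete): buffer="erqiwauerqrqquuerqouerq" (len 23), cursors c4@3 c1@10 c2@18 c3@23, authorship 444...1111....2222.3333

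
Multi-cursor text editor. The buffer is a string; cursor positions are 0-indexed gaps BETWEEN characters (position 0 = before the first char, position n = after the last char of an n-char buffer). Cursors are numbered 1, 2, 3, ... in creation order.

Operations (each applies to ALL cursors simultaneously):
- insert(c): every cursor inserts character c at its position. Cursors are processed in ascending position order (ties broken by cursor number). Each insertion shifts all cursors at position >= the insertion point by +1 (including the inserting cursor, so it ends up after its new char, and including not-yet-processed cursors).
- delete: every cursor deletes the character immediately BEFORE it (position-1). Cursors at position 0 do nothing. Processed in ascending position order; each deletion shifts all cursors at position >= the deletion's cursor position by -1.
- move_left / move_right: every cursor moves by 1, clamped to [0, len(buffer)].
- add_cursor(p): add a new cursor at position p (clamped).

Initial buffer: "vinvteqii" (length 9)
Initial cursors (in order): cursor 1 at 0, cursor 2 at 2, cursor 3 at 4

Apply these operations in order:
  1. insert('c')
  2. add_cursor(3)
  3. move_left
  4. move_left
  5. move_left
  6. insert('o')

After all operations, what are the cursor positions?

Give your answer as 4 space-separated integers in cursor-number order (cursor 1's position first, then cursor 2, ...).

Answer: 2 4 8 2

Derivation:
After op 1 (insert('c')): buffer="cvicnvcteqii" (len 12), cursors c1@1 c2@4 c3@7, authorship 1..2..3.....
After op 2 (add_cursor(3)): buffer="cvicnvcteqii" (len 12), cursors c1@1 c4@3 c2@4 c3@7, authorship 1..2..3.....
After op 3 (move_left): buffer="cvicnvcteqii" (len 12), cursors c1@0 c4@2 c2@3 c3@6, authorship 1..2..3.....
After op 4 (move_left): buffer="cvicnvcteqii" (len 12), cursors c1@0 c4@1 c2@2 c3@5, authorship 1..2..3.....
After op 5 (move_left): buffer="cvicnvcteqii" (len 12), cursors c1@0 c4@0 c2@1 c3@4, authorship 1..2..3.....
After op 6 (insert('o')): buffer="oocoviconvcteqii" (len 16), cursors c1@2 c4@2 c2@4 c3@8, authorship 1412..23..3.....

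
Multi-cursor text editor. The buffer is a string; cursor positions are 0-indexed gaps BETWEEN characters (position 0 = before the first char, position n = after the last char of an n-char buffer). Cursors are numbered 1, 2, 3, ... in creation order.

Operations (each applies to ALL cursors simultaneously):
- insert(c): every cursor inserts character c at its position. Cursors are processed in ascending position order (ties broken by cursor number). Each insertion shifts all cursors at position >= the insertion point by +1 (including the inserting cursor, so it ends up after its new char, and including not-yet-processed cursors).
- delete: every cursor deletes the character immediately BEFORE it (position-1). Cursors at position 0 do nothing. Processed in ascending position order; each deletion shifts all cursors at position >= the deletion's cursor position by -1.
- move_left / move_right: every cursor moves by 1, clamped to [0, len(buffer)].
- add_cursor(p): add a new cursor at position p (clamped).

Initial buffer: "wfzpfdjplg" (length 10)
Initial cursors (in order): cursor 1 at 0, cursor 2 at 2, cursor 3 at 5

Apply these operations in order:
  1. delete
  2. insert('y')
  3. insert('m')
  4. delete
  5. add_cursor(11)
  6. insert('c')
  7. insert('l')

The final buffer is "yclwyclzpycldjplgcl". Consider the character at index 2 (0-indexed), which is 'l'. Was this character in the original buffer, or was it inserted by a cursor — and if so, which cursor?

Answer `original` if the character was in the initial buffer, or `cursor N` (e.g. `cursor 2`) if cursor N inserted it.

After op 1 (delete): buffer="wzpdjplg" (len 8), cursors c1@0 c2@1 c3@3, authorship ........
After op 2 (insert('y')): buffer="ywyzpydjplg" (len 11), cursors c1@1 c2@3 c3@6, authorship 1.2..3.....
After op 3 (insert('m')): buffer="ymwymzpymdjplg" (len 14), cursors c1@2 c2@5 c3@9, authorship 11.22..33.....
After op 4 (delete): buffer="ywyzpydjplg" (len 11), cursors c1@1 c2@3 c3@6, authorship 1.2..3.....
After op 5 (add_cursor(11)): buffer="ywyzpydjplg" (len 11), cursors c1@1 c2@3 c3@6 c4@11, authorship 1.2..3.....
After op 6 (insert('c')): buffer="ycwyczpycdjplgc" (len 15), cursors c1@2 c2@5 c3@9 c4@15, authorship 11.22..33.....4
After op 7 (insert('l')): buffer="yclwyclzpycldjplgcl" (len 19), cursors c1@3 c2@7 c3@12 c4@19, authorship 111.222..333.....44
Authorship (.=original, N=cursor N): 1 1 1 . 2 2 2 . . 3 3 3 . . . . . 4 4
Index 2: author = 1

Answer: cursor 1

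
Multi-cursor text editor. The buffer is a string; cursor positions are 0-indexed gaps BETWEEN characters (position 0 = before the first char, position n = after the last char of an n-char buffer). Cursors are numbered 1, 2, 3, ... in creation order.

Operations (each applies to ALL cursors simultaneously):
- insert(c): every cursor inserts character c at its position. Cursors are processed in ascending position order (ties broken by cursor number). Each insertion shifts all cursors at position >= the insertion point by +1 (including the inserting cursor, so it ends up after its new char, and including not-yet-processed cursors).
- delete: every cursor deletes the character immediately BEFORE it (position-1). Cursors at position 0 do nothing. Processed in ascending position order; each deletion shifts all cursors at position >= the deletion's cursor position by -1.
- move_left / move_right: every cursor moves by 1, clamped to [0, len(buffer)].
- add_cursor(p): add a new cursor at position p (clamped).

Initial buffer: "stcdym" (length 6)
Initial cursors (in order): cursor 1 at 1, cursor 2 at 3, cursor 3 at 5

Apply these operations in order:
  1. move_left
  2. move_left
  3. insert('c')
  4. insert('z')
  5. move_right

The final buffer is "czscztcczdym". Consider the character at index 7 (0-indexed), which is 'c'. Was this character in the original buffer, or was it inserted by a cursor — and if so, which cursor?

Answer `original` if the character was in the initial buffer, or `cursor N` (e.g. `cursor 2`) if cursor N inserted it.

After op 1 (move_left): buffer="stcdym" (len 6), cursors c1@0 c2@2 c3@4, authorship ......
After op 2 (move_left): buffer="stcdym" (len 6), cursors c1@0 c2@1 c3@3, authorship ......
After op 3 (insert('c')): buffer="csctccdym" (len 9), cursors c1@1 c2@3 c3@6, authorship 1.2..3...
After op 4 (insert('z')): buffer="czscztcczdym" (len 12), cursors c1@2 c2@5 c3@9, authorship 11.22..33...
After op 5 (move_right): buffer="czscztcczdym" (len 12), cursors c1@3 c2@6 c3@10, authorship 11.22..33...
Authorship (.=original, N=cursor N): 1 1 . 2 2 . . 3 3 . . .
Index 7: author = 3

Answer: cursor 3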